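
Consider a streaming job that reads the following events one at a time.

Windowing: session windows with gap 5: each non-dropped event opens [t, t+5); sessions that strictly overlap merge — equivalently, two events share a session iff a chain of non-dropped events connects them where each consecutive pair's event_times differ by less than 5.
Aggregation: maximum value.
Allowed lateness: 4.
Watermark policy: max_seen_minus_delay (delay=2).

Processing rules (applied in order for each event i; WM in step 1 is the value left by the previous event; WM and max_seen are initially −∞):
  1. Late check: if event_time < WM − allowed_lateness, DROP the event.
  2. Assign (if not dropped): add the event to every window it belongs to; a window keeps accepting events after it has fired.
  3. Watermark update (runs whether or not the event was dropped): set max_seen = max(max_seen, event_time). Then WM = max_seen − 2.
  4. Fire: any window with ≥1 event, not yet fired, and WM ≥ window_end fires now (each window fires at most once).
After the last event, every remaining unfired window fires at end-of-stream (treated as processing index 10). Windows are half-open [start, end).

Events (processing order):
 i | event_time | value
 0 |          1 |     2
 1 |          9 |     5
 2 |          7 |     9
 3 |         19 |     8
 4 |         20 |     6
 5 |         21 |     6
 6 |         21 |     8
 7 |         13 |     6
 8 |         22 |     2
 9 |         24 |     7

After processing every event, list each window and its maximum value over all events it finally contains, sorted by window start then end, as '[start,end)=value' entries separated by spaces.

i=0 t=1 v=2: → [1,6); WM=-1
i=1 t=9 v=5: → [9,14); WM=7
i=2 t=7 v=9: → [7,14); WM=7
i=3 t=19 v=8: → [19,24); WM=17
i=4 t=20 v=6: → [19,25); WM=18
i=5 t=21 v=6: → [19,26); WM=19
i=6 t=21 v=8: → [19,26); WM=19
i=7 t=13 v=6: DROP (t<19-4); WM=19
i=8 t=22 v=2: → [19,27); WM=20
i=9 t=24 v=7: → [19,29); WM=22

[1,6)=2 [7,14)=9 [19,29)=8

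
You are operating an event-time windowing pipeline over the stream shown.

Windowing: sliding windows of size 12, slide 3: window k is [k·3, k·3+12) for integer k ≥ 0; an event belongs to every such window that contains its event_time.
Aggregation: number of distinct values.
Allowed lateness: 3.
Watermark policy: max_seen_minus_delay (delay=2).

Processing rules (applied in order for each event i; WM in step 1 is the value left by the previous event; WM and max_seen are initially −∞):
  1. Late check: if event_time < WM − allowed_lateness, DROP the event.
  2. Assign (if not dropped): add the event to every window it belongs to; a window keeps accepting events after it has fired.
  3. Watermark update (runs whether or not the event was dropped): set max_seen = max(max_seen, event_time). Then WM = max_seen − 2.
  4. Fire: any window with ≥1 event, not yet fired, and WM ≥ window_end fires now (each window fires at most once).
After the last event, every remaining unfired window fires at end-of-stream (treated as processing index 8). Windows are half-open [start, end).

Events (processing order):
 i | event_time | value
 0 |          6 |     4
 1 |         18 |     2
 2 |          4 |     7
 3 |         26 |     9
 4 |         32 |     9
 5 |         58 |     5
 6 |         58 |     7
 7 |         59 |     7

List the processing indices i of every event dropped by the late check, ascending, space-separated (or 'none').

2

i=0 t=6 v=4: → [6,18),[3,15),[0,12); WM=4
i=1 t=18 v=2: → [18,30),[15,27),[12,24),[9,21); WM=16; [0,12) fires=1 [3,15) fires=1
i=2 t=4 v=7: DROP (t<16-3); WM=16
i=3 t=26 v=9: → [24,36),[21,33),[18,30),[15,27); WM=24; [6,18) fires=1 [9,21) fires=1 [12,24) fires=1
i=4 t=32 v=9: → [30,42),[27,39),[24,36),[21,33); WM=30; [15,27) fires=2 [18,30) fires=2
i=5 t=58 v=5: → [57,69),[54,66),[51,63),[48,60); WM=56; [21,33) fires=1 [24,36) fires=1 [27,39) fires=1 [30,42) fires=1
i=6 t=58 v=7: → [57,69),[54,66),[51,63),[48,60); WM=56
i=7 t=59 v=7: → [57,69),[54,66),[51,63),[48,60); WM=57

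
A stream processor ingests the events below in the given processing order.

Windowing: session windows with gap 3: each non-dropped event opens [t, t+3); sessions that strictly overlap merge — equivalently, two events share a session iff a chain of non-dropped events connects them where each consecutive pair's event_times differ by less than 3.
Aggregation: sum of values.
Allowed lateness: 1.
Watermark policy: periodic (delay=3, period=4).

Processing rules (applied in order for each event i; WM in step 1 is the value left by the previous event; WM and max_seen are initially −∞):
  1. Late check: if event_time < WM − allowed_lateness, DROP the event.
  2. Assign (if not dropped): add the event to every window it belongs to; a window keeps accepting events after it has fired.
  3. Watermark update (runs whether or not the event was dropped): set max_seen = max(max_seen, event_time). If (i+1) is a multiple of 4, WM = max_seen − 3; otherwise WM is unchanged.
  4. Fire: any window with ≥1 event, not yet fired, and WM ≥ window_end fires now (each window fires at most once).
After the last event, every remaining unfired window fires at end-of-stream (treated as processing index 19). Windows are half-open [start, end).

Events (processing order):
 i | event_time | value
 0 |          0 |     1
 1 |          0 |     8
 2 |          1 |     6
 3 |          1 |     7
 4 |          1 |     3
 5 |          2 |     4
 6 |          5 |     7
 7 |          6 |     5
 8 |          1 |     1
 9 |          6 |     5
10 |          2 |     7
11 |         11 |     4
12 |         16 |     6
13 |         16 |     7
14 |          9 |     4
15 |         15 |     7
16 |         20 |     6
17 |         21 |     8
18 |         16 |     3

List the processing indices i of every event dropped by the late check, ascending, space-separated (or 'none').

8

i=0 t=0 v=1: → [0,3); WM=−∞
i=1 t=0 v=8: → [0,3); WM=−∞
i=2 t=1 v=6: → [0,4); WM=−∞
i=3 t=1 v=7: → [0,4); WM=-2
i=4 t=1 v=3: → [0,4); WM=-2
i=5 t=2 v=4: → [0,5); WM=-2
i=6 t=5 v=7: → [5,8); WM=-2
i=7 t=6 v=5: → [5,9); WM=3
i=8 t=1 v=1: DROP (t<3-1); WM=3
i=9 t=6 v=5: → [5,9); WM=3
i=10 t=2 v=7: → [0,5); WM=3
i=11 t=11 v=4: → [11,14); WM=8
i=12 t=16 v=6: → [16,19); WM=8
i=13 t=16 v=7: → [16,19); WM=8
i=14 t=9 v=4: → [9,14); WM=8
i=15 t=15 v=7: → [15,19); WM=13
i=16 t=20 v=6: → [20,23); WM=13
i=17 t=21 v=8: → [20,24); WM=13
i=18 t=16 v=3: → [15,19); WM=13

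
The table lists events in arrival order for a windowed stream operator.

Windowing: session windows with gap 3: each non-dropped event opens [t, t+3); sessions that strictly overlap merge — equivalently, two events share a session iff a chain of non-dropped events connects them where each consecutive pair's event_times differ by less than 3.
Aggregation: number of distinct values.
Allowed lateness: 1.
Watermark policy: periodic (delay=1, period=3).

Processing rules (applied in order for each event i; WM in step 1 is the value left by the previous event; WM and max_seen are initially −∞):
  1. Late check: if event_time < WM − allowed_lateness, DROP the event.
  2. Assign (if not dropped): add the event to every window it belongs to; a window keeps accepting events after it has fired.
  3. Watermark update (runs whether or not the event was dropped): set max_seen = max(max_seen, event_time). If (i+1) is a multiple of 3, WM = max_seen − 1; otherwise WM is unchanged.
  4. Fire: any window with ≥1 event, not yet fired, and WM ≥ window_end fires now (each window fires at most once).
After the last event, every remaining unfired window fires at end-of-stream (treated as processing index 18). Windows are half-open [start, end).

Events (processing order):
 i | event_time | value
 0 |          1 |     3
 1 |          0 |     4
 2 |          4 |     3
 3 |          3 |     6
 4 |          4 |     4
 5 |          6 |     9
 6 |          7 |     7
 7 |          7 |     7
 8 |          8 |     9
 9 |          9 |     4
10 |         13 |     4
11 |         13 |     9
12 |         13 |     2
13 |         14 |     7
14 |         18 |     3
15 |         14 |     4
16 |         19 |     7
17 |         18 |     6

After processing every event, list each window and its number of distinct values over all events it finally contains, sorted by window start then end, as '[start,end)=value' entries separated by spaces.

i=0 t=1 v=3: → [1,4); WM=−∞
i=1 t=0 v=4: → [0,4); WM=−∞
i=2 t=4 v=3: → [4,7); WM=3
i=3 t=3 v=6: → [0,7); WM=3
i=4 t=4 v=4: → [0,7); WM=3
i=5 t=6 v=9: → [0,9); WM=5
i=6 t=7 v=7: → [0,10); WM=5
i=7 t=7 v=7: → [0,10); WM=5
i=8 t=8 v=9: → [0,11); WM=7
i=9 t=9 v=4: → [0,12); WM=7
i=10 t=13 v=4: → [13,16); WM=7
i=11 t=13 v=9: → [13,16); WM=12
i=12 t=13 v=2: → [13,16); WM=12
i=13 t=14 v=7: → [13,17); WM=12
i=14 t=18 v=3: → [18,21); WM=17
i=15 t=14 v=4: DROP (t<17-1); WM=17
i=16 t=19 v=7: → [18,22); WM=17
i=17 t=18 v=6: → [18,22); WM=18

[0,12)=5 [13,17)=4 [18,22)=3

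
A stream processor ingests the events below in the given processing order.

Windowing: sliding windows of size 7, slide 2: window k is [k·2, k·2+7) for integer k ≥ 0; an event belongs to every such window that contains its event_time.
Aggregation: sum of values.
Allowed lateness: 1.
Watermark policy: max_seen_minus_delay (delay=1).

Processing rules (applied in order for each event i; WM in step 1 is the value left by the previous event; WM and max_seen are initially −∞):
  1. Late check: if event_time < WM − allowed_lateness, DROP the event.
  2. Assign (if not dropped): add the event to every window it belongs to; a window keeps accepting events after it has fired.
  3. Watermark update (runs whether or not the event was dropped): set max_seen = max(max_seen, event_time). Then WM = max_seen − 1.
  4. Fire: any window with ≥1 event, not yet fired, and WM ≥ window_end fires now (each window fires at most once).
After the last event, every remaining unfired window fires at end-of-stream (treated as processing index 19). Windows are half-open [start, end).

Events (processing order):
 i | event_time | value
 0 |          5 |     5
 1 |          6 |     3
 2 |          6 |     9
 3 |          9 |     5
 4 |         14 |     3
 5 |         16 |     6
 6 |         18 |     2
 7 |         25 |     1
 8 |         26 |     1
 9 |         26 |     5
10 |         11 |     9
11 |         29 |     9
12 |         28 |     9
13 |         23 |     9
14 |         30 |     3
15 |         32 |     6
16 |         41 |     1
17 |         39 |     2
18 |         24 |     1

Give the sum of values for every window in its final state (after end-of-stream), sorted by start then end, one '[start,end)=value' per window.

[0,7)=17 [2,9)=17 [4,11)=22 [6,13)=17 [8,15)=8 [10,17)=9 [12,19)=11 [14,21)=11 [16,23)=8 [18,25)=2 [20,27)=7 [22,29)=16 [24,31)=28 [26,33)=33 [28,35)=27 [30,37)=9 [32,39)=6 [34,41)=2 [36,43)=3 [38,45)=3 [40,47)=1

i=0 t=5 v=5: → [4,11),[2,9),[0,7); WM=4
i=1 t=6 v=3: → [6,13),[4,11),[2,9),[0,7); WM=5
i=2 t=6 v=9: → [6,13),[4,11),[2,9),[0,7); WM=5
i=3 t=9 v=5: → [8,15),[6,13),[4,11); WM=8; [0,7) fires=17
i=4 t=14 v=3: → [14,21),[12,19),[10,17),[8,15); WM=13; [2,9) fires=17 [4,11) fires=22 [6,13) fires=17
i=5 t=16 v=6: → [16,23),[14,21),[12,19),[10,17); WM=15; [8,15) fires=8
i=6 t=18 v=2: → [18,25),[16,23),[14,21),[12,19); WM=17; [10,17) fires=9
i=7 t=25 v=1: → [24,31),[22,29),[20,27); WM=24; [12,19) fires=11 [14,21) fires=11 [16,23) fires=8
i=8 t=26 v=1: → [26,33),[24,31),[22,29),[20,27); WM=25; [18,25) fires=2
i=9 t=26 v=5: → [26,33),[24,31),[22,29),[20,27); WM=25
i=10 t=11 v=9: DROP (t<25-1); WM=25
i=11 t=29 v=9: → [28,35),[26,33),[24,31); WM=28; [20,27) fires=7
i=12 t=28 v=9: → [28,35),[26,33),[24,31),[22,29); WM=28
i=13 t=23 v=9: DROP (t<28-1); WM=28
i=14 t=30 v=3: → [30,37),[28,35),[26,33),[24,31); WM=29; [22,29) fires=16
i=15 t=32 v=6: → [32,39),[30,37),[28,35),[26,33); WM=31; [24,31) fires=28
i=16 t=41 v=1: → [40,47),[38,45),[36,43); WM=40; [26,33) fires=33 [28,35) fires=27 [30,37) fires=9 [32,39) fires=6
i=17 t=39 v=2: → [38,45),[36,43),[34,41); WM=40
i=18 t=24 v=1: DROP (t<40-1); WM=40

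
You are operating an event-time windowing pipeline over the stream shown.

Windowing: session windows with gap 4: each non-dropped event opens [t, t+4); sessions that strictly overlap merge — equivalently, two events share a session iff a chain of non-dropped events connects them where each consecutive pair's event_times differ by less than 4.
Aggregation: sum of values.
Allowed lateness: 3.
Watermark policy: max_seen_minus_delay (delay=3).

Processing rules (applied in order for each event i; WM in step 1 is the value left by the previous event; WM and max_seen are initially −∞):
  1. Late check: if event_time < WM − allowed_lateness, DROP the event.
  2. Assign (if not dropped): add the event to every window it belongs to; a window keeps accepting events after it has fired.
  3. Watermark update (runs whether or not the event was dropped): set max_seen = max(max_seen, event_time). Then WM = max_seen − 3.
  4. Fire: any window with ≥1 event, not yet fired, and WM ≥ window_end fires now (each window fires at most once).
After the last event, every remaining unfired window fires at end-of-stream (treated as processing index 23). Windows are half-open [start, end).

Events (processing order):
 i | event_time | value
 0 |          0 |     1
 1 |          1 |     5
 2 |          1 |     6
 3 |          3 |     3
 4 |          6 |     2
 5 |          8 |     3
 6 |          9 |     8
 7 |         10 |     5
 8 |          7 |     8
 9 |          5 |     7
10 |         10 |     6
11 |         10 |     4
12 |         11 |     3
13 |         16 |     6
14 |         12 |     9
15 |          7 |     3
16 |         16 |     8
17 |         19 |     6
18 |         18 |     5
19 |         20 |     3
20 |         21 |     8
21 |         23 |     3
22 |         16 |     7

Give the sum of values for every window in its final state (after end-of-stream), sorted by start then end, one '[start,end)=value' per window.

[0,16)=70 [16,27)=39

i=0 t=0 v=1: → [0,4); WM=-3
i=1 t=1 v=5: → [0,5); WM=-2
i=2 t=1 v=6: → [0,5); WM=-2
i=3 t=3 v=3: → [0,7); WM=0
i=4 t=6 v=2: → [0,10); WM=3
i=5 t=8 v=3: → [0,12); WM=5
i=6 t=9 v=8: → [0,13); WM=6
i=7 t=10 v=5: → [0,14); WM=7
i=8 t=7 v=8: → [0,14); WM=7
i=9 t=5 v=7: → [0,14); WM=7
i=10 t=10 v=6: → [0,14); WM=7
i=11 t=10 v=4: → [0,14); WM=7
i=12 t=11 v=3: → [0,15); WM=8
i=13 t=16 v=6: → [16,20); WM=13
i=14 t=12 v=9: → [0,16); WM=13
i=15 t=7 v=3: DROP (t<13-3); WM=13
i=16 t=16 v=8: → [16,20); WM=13
i=17 t=19 v=6: → [16,23); WM=16
i=18 t=18 v=5: → [16,23); WM=16
i=19 t=20 v=3: → [16,24); WM=17
i=20 t=21 v=8: → [16,25); WM=18
i=21 t=23 v=3: → [16,27); WM=20
i=22 t=16 v=7: DROP (t<20-3); WM=20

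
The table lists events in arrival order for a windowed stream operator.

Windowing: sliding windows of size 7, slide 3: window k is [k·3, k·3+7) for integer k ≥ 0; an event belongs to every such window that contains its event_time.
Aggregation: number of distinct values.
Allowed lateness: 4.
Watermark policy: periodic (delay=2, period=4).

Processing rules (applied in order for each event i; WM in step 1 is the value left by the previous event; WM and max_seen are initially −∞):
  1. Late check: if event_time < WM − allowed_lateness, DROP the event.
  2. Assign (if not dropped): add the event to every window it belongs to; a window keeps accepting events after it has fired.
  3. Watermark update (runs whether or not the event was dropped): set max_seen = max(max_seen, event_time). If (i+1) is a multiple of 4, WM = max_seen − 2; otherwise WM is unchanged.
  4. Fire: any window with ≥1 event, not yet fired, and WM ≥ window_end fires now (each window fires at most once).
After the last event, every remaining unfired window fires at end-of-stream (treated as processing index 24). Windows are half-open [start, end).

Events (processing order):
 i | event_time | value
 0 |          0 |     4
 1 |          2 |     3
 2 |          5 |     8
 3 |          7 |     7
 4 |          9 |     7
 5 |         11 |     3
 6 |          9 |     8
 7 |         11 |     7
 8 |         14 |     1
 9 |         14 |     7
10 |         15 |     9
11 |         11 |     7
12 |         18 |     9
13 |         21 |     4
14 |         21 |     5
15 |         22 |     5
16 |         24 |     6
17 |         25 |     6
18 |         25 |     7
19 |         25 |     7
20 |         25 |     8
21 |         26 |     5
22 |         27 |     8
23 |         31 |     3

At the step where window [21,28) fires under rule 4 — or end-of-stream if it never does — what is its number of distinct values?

i=0 t=0 v=4: → [0,7); WM=−∞
i=1 t=2 v=3: → [0,7); WM=−∞
i=2 t=5 v=8: → [3,10),[0,7); WM=−∞
i=3 t=7 v=7: → [6,13),[3,10); WM=5
i=4 t=9 v=7: → [9,16),[6,13),[3,10); WM=5
i=5 t=11 v=3: → [9,16),[6,13); WM=5
i=6 t=9 v=8: → [9,16),[6,13),[3,10); WM=5
i=7 t=11 v=7: → [9,16),[6,13); WM=9; [0,7) fires=3
i=8 t=14 v=1: → [12,19),[9,16); WM=9
i=9 t=14 v=7: → [12,19),[9,16); WM=9
i=10 t=15 v=9: → [15,22),[12,19),[9,16); WM=9
i=11 t=11 v=7: → [9,16),[6,13); WM=13; [3,10) fires=2 [6,13) fires=3
i=12 t=18 v=9: → [18,25),[15,22),[12,19); WM=13
i=13 t=21 v=4: → [21,28),[18,25),[15,22); WM=13
i=14 t=21 v=5: → [21,28),[18,25),[15,22); WM=13
i=15 t=22 v=5: → [21,28),[18,25); WM=20; [9,16) fires=5 [12,19) fires=3
i=16 t=24 v=6: → [24,31),[21,28),[18,25); WM=20
i=17 t=25 v=6: → [24,31),[21,28); WM=20
i=18 t=25 v=7: → [24,31),[21,28); WM=20
i=19 t=25 v=7: → [24,31),[21,28); WM=23; [15,22) fires=3
i=20 t=25 v=8: → [24,31),[21,28); WM=23
i=21 t=26 v=5: → [24,31),[21,28); WM=23
i=22 t=27 v=8: → [27,34),[24,31),[21,28); WM=23
i=23 t=31 v=3: → [30,37),[27,34); WM=29; [18,25) fires=4 [21,28) fires=5

5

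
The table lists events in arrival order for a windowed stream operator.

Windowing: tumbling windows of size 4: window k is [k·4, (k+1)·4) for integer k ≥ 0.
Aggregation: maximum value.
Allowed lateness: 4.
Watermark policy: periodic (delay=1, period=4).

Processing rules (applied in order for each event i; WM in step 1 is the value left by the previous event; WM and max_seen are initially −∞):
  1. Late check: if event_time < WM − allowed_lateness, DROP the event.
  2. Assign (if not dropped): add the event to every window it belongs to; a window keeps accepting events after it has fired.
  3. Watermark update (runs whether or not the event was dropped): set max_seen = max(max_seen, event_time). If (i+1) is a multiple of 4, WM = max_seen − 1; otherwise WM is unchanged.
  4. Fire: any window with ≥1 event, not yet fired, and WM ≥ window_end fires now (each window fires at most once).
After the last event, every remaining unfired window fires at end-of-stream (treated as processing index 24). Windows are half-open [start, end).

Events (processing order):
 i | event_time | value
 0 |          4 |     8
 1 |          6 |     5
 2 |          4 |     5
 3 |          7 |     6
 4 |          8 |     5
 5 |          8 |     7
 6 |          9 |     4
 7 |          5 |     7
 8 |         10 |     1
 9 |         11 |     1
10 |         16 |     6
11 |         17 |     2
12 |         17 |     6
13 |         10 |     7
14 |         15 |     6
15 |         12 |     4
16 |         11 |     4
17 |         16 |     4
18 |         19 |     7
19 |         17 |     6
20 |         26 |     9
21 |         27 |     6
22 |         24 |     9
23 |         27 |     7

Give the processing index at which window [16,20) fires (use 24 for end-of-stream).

i=0 t=4 v=8: → [4,8); WM=−∞
i=1 t=6 v=5: → [4,8); WM=−∞
i=2 t=4 v=5: → [4,8); WM=−∞
i=3 t=7 v=6: → [4,8); WM=6
i=4 t=8 v=5: → [8,12); WM=6
i=5 t=8 v=7: → [8,12); WM=6
i=6 t=9 v=4: → [8,12); WM=6
i=7 t=5 v=7: → [4,8); WM=8; [4,8) fires=8
i=8 t=10 v=1: → [8,12); WM=8
i=9 t=11 v=1: → [8,12); WM=8
i=10 t=16 v=6: → [16,20); WM=8
i=11 t=17 v=2: → [16,20); WM=16; [8,12) fires=7
i=12 t=17 v=6: → [16,20); WM=16
i=13 t=10 v=7: DROP (t<16-4); WM=16
i=14 t=15 v=6: → [12,16); WM=16; [12,16) fires=6
i=15 t=12 v=4: → [12,16); WM=16
i=16 t=11 v=4: DROP (t<16-4); WM=16
i=17 t=16 v=4: → [16,20); WM=16
i=18 t=19 v=7: → [16,20); WM=16
i=19 t=17 v=6: → [16,20); WM=18
i=20 t=26 v=9: → [24,28); WM=18
i=21 t=27 v=6: → [24,28); WM=18
i=22 t=24 v=9: → [24,28); WM=18
i=23 t=27 v=7: → [24,28); WM=26; [16,20) fires=7

23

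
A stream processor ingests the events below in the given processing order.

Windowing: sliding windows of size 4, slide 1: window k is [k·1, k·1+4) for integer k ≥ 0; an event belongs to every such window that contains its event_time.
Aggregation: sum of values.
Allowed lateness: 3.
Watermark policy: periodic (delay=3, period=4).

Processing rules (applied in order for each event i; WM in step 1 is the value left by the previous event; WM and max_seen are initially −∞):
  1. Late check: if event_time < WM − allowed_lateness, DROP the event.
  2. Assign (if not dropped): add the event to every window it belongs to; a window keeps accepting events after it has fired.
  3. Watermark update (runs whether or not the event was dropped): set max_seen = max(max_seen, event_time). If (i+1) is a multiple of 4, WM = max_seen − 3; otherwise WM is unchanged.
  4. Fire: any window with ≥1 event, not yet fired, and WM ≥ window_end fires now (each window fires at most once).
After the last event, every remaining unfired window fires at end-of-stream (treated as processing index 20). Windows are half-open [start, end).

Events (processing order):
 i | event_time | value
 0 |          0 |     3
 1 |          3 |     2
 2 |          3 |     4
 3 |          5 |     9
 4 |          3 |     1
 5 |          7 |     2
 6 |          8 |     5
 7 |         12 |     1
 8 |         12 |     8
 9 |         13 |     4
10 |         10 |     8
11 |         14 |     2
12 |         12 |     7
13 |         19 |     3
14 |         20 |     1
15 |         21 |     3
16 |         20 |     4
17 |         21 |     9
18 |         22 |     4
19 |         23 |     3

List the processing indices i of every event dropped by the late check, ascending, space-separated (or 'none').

i=0 t=0 v=3: → [0,4); WM=−∞
i=1 t=3 v=2: → [3,7),[2,6),[1,5),[0,4); WM=−∞
i=2 t=3 v=4: → [3,7),[2,6),[1,5),[0,4); WM=−∞
i=3 t=5 v=9: → [5,9),[4,8),[3,7),[2,6); WM=2
i=4 t=3 v=1: → [3,7),[2,6),[1,5),[0,4); WM=2
i=5 t=7 v=2: → [7,11),[6,10),[5,9),[4,8); WM=2
i=6 t=8 v=5: → [8,12),[7,11),[6,10),[5,9); WM=2
i=7 t=12 v=1: → [12,16),[11,15),[10,14),[9,13); WM=9; [0,4) fires=10 [1,5) fires=7 [2,6) fires=16 [3,7) fires=16 [4,8) fires=11 [5,9) fires=16
i=8 t=12 v=8: → [12,16),[11,15),[10,14),[9,13); WM=9
i=9 t=13 v=4: → [13,17),[12,16),[11,15),[10,14); WM=9
i=10 t=10 v=8: → [10,14),[9,13),[8,12),[7,11); WM=9
i=11 t=14 v=2: → [14,18),[13,17),[12,16),[11,15); WM=11; [6,10) fires=7 [7,11) fires=15
i=12 t=12 v=7: → [12,16),[11,15),[10,14),[9,13); WM=11
i=13 t=19 v=3: → [19,23),[18,22),[17,21),[16,20); WM=11
i=14 t=20 v=1: → [20,24),[19,23),[18,22),[17,21); WM=11
i=15 t=21 v=3: → [21,25),[20,24),[19,23),[18,22); WM=18; [8,12) fires=13 [9,13) fires=24 [10,14) fires=28 [11,15) fires=22 [12,16) fires=22 [13,17) fires=6 [14,18) fires=2
i=16 t=20 v=4: → [20,24),[19,23),[18,22),[17,21); WM=18
i=17 t=21 v=9: → [21,25),[20,24),[19,23),[18,22); WM=18
i=18 t=22 v=4: → [22,26),[21,25),[20,24),[19,23); WM=18
i=19 t=23 v=3: → [23,27),[22,26),[21,25),[20,24); WM=20; [16,20) fires=3

none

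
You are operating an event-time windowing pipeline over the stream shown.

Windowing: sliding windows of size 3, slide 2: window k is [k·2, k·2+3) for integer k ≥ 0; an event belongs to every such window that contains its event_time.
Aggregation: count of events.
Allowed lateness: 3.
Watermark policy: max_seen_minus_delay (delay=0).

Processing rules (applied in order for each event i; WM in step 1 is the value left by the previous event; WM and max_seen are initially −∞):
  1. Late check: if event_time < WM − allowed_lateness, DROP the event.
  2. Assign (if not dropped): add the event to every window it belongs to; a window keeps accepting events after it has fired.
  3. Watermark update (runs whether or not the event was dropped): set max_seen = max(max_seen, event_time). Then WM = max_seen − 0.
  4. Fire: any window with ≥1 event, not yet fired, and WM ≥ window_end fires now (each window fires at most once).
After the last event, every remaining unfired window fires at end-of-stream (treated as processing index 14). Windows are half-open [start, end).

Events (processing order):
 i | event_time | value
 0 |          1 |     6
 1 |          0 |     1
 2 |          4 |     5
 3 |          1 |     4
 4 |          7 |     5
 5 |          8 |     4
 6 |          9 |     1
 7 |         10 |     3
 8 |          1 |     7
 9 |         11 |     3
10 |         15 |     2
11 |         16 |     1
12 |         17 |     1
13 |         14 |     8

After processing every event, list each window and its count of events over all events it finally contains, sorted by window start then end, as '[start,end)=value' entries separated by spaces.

i=0 t=1 v=6: → [0,3); WM=1
i=1 t=0 v=1: → [0,3); WM=1
i=2 t=4 v=5: → [4,7),[2,5); WM=4; [0,3) fires=2
i=3 t=1 v=4: → [0,3); WM=4
i=4 t=7 v=5: → [6,9); WM=7; [2,5) fires=1 [4,7) fires=1
i=5 t=8 v=4: → [8,11),[6,9); WM=8
i=6 t=9 v=1: → [8,11); WM=9; [6,9) fires=2
i=7 t=10 v=3: → [10,13),[8,11); WM=10
i=8 t=1 v=7: DROP (t<10-3); WM=10
i=9 t=11 v=3: → [10,13); WM=11; [8,11) fires=3
i=10 t=15 v=2: → [14,17); WM=15; [10,13) fires=2
i=11 t=16 v=1: → [16,19),[14,17); WM=16
i=12 t=17 v=1: → [16,19); WM=17; [14,17) fires=2
i=13 t=14 v=8: → [14,17),[12,15); WM=17; [12,15) fires=1

[0,3)=3 [2,5)=1 [4,7)=1 [6,9)=2 [8,11)=3 [10,13)=2 [12,15)=1 [14,17)=3 [16,19)=2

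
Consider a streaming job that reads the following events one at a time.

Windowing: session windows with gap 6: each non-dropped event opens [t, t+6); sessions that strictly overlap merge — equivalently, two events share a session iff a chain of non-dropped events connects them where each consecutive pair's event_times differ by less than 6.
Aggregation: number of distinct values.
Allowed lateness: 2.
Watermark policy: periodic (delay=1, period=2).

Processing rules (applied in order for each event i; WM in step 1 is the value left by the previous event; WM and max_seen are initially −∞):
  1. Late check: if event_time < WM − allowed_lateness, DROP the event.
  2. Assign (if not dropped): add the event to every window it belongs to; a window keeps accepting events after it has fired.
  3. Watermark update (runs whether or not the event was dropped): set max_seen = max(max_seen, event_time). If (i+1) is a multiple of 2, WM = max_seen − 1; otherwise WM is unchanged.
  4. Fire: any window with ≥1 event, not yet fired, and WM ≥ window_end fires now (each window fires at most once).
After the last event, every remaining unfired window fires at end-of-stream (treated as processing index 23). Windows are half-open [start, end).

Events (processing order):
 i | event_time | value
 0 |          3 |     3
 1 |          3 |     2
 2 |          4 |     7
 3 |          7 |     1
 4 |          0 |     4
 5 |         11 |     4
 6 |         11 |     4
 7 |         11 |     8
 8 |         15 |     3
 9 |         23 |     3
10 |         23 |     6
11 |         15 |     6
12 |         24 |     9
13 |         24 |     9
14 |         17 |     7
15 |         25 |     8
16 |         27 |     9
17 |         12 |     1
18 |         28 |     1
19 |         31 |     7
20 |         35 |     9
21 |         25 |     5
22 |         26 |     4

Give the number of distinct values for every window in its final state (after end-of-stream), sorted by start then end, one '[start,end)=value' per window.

i=0 t=3 v=3: → [3,9); WM=−∞
i=1 t=3 v=2: → [3,9); WM=2
i=2 t=4 v=7: → [3,10); WM=2
i=3 t=7 v=1: → [3,13); WM=6
i=4 t=0 v=4: DROP (t<6-2); WM=6
i=5 t=11 v=4: → [3,17); WM=10
i=6 t=11 v=4: → [3,17); WM=10
i=7 t=11 v=8: → [3,17); WM=10
i=8 t=15 v=3: → [3,21); WM=10
i=9 t=23 v=3: → [23,29); WM=22
i=10 t=23 v=6: → [23,29); WM=22
i=11 t=15 v=6: DROP (t<22-2); WM=22
i=12 t=24 v=9: → [23,30); WM=22
i=13 t=24 v=9: → [23,30); WM=23
i=14 t=17 v=7: DROP (t<23-2); WM=23
i=15 t=25 v=8: → [23,31); WM=24
i=16 t=27 v=9: → [23,33); WM=24
i=17 t=12 v=1: DROP (t<24-2); WM=26
i=18 t=28 v=1: → [23,34); WM=26
i=19 t=31 v=7: → [23,37); WM=30
i=20 t=35 v=9: → [23,41); WM=30
i=21 t=25 v=5: DROP (t<30-2); WM=34
i=22 t=26 v=4: DROP (t<34-2); WM=34

[3,21)=6 [23,41)=6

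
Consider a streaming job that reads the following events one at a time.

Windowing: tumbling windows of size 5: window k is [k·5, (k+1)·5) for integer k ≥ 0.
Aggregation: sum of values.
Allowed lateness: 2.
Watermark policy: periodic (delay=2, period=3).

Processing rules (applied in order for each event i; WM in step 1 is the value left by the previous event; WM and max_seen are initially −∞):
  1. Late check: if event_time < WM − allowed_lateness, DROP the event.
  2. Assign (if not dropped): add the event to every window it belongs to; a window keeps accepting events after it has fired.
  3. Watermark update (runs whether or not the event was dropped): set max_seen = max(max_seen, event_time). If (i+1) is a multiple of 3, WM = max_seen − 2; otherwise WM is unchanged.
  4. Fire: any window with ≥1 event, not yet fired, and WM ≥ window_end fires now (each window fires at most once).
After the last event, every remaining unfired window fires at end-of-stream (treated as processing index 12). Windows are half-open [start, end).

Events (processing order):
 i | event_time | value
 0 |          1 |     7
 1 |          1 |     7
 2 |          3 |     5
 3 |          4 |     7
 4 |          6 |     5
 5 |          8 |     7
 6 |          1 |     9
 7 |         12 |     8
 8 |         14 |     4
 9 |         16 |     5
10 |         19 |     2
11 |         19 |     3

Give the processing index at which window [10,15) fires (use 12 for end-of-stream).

i=0 t=1 v=7: → [0,5); WM=−∞
i=1 t=1 v=7: → [0,5); WM=−∞
i=2 t=3 v=5: → [0,5); WM=1
i=3 t=4 v=7: → [0,5); WM=1
i=4 t=6 v=5: → [5,10); WM=1
i=5 t=8 v=7: → [5,10); WM=6; [0,5) fires=26
i=6 t=1 v=9: DROP (t<6-2); WM=6
i=7 t=12 v=8: → [10,15); WM=6
i=8 t=14 v=4: → [10,15); WM=12; [5,10) fires=12
i=9 t=16 v=5: → [15,20); WM=12
i=10 t=19 v=2: → [15,20); WM=12
i=11 t=19 v=3: → [15,20); WM=17; [10,15) fires=12

11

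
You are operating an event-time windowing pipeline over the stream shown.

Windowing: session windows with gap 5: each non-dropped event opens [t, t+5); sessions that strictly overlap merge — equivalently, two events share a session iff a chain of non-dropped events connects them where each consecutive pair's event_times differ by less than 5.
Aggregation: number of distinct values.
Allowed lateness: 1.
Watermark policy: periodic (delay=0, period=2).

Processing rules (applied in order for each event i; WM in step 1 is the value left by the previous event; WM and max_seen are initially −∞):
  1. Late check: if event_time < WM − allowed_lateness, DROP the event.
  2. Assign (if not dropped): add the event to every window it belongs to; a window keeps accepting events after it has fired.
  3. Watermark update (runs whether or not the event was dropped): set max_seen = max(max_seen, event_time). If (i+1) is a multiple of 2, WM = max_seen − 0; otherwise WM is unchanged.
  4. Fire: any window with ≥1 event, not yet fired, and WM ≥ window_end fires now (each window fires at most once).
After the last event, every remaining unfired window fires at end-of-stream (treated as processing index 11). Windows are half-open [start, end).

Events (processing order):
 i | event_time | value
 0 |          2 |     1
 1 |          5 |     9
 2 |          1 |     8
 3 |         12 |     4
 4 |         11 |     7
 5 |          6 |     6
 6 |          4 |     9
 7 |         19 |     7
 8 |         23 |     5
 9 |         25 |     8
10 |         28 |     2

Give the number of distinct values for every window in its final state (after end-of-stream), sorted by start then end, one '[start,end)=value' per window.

i=0 t=2 v=1: → [2,7); WM=−∞
i=1 t=5 v=9: → [2,10); WM=5
i=2 t=1 v=8: DROP (t<5-1); WM=5
i=3 t=12 v=4: → [12,17); WM=12
i=4 t=11 v=7: → [11,17); WM=12
i=5 t=6 v=6: DROP (t<12-1); WM=12
i=6 t=4 v=9: DROP (t<12-1); WM=12
i=7 t=19 v=7: → [19,24); WM=19
i=8 t=23 v=5: → [19,28); WM=19
i=9 t=25 v=8: → [19,30); WM=25
i=10 t=28 v=2: → [19,33); WM=25

[2,10)=2 [11,17)=2 [19,33)=4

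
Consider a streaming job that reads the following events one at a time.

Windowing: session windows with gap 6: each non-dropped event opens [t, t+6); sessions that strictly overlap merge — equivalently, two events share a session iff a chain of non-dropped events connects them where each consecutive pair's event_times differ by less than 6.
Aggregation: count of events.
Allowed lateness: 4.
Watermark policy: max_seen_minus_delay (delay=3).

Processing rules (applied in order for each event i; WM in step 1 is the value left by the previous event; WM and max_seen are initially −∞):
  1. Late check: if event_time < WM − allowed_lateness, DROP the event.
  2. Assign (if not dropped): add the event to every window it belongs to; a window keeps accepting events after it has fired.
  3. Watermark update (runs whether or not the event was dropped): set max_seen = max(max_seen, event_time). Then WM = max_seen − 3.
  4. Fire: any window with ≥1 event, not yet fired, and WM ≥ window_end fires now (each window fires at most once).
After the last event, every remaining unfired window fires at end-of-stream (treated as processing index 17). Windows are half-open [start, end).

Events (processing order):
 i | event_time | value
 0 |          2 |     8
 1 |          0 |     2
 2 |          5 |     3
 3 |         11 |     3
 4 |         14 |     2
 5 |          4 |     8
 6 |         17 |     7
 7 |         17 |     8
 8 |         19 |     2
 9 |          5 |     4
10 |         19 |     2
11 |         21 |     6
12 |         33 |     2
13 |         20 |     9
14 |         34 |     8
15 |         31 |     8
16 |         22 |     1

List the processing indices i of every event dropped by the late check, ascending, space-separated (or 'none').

i=0 t=2 v=8: → [2,8); WM=-1
i=1 t=0 v=2: → [0,8); WM=-1
i=2 t=5 v=3: → [0,11); WM=2
i=3 t=11 v=3: → [11,17); WM=8
i=4 t=14 v=2: → [11,20); WM=11
i=5 t=4 v=8: DROP (t<11-4); WM=11
i=6 t=17 v=7: → [11,23); WM=14
i=7 t=17 v=8: → [11,23); WM=14
i=8 t=19 v=2: → [11,25); WM=16
i=9 t=5 v=4: DROP (t<16-4); WM=16
i=10 t=19 v=2: → [11,25); WM=16
i=11 t=21 v=6: → [11,27); WM=18
i=12 t=33 v=2: → [33,39); WM=30
i=13 t=20 v=9: DROP (t<30-4); WM=30
i=14 t=34 v=8: → [33,40); WM=31
i=15 t=31 v=8: → [31,40); WM=31
i=16 t=22 v=1: DROP (t<31-4); WM=31

5 9 13 16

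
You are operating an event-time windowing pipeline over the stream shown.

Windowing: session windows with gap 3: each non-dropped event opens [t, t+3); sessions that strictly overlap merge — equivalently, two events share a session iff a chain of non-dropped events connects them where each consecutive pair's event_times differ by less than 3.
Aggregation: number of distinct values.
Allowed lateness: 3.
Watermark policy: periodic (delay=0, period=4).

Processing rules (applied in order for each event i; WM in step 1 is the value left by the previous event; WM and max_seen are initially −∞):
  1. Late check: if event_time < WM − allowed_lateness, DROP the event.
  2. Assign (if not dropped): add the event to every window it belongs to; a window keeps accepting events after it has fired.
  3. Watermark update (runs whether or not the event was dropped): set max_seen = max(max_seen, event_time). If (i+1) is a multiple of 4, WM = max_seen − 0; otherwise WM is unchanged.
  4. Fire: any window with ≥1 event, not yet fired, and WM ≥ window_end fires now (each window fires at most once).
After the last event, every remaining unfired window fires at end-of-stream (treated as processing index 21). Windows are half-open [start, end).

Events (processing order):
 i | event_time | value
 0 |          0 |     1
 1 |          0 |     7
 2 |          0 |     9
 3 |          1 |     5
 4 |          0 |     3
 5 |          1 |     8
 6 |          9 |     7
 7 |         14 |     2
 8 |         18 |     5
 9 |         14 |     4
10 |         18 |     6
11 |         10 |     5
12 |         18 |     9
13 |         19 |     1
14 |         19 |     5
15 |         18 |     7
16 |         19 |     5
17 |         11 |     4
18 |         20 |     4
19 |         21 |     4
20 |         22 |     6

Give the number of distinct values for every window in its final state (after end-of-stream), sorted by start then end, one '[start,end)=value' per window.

i=0 t=0 v=1: → [0,3); WM=−∞
i=1 t=0 v=7: → [0,3); WM=−∞
i=2 t=0 v=9: → [0,3); WM=−∞
i=3 t=1 v=5: → [0,4); WM=1
i=4 t=0 v=3: → [0,4); WM=1
i=5 t=1 v=8: → [0,4); WM=1
i=6 t=9 v=7: → [9,12); WM=1
i=7 t=14 v=2: → [14,17); WM=14
i=8 t=18 v=5: → [18,21); WM=14
i=9 t=14 v=4: → [14,17); WM=14
i=10 t=18 v=6: → [18,21); WM=14
i=11 t=10 v=5: DROP (t<14-3); WM=18
i=12 t=18 v=9: → [18,21); WM=18
i=13 t=19 v=1: → [18,22); WM=18
i=14 t=19 v=5: → [18,22); WM=18
i=15 t=18 v=7: → [18,22); WM=19
i=16 t=19 v=5: → [18,22); WM=19
i=17 t=11 v=4: DROP (t<19-3); WM=19
i=18 t=20 v=4: → [18,23); WM=19
i=19 t=21 v=4: → [18,24); WM=21
i=20 t=22 v=6: → [18,25); WM=21

[0,4)=6 [9,12)=1 [14,17)=2 [18,25)=6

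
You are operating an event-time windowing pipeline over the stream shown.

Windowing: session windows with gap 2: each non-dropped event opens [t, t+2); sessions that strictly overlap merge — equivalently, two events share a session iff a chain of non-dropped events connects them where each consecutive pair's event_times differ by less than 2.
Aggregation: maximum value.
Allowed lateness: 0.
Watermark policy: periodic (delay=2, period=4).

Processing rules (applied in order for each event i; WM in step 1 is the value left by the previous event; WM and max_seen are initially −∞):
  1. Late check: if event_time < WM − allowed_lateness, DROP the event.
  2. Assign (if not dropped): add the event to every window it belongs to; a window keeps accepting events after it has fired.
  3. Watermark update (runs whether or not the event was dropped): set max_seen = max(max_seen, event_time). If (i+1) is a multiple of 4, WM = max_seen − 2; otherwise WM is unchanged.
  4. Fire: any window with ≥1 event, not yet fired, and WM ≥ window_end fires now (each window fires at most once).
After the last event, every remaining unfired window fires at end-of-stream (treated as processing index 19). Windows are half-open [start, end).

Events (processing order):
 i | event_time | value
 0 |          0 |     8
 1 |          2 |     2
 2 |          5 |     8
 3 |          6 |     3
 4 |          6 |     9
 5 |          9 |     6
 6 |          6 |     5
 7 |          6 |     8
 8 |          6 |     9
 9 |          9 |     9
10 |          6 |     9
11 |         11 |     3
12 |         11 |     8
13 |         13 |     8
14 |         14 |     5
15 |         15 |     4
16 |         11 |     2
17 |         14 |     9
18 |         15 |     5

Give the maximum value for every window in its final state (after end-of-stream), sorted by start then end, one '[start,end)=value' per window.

[0,2)=8 [2,4)=2 [5,8)=9 [9,11)=9 [11,13)=8 [13,17)=9

i=0 t=0 v=8: → [0,2); WM=−∞
i=1 t=2 v=2: → [2,4); WM=−∞
i=2 t=5 v=8: → [5,7); WM=−∞
i=3 t=6 v=3: → [5,8); WM=4
i=4 t=6 v=9: → [5,8); WM=4
i=5 t=9 v=6: → [9,11); WM=4
i=6 t=6 v=5: → [5,8); WM=4
i=7 t=6 v=8: → [5,8); WM=7
i=8 t=6 v=9: DROP (t<7-0); WM=7
i=9 t=9 v=9: → [9,11); WM=7
i=10 t=6 v=9: DROP (t<7-0); WM=7
i=11 t=11 v=3: → [11,13); WM=9
i=12 t=11 v=8: → [11,13); WM=9
i=13 t=13 v=8: → [13,15); WM=9
i=14 t=14 v=5: → [13,16); WM=9
i=15 t=15 v=4: → [13,17); WM=13
i=16 t=11 v=2: DROP (t<13-0); WM=13
i=17 t=14 v=9: → [13,17); WM=13
i=18 t=15 v=5: → [13,17); WM=13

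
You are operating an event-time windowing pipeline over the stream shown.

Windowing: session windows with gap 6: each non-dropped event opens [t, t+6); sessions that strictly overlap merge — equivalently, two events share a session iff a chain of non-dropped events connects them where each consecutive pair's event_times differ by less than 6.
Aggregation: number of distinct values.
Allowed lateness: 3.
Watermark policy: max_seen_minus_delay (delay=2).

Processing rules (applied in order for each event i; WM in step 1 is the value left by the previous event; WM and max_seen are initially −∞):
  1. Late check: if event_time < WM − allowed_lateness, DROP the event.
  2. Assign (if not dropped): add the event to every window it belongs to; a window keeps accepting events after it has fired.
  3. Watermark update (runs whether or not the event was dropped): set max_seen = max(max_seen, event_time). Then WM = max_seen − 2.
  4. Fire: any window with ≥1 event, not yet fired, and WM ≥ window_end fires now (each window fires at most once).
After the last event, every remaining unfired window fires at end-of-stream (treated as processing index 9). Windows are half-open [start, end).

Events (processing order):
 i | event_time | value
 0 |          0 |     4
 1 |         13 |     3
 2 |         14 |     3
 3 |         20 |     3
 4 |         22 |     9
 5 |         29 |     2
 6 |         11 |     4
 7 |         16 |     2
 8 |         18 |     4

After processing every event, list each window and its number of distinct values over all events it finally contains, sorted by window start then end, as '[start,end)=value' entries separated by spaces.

i=0 t=0 v=4: → [0,6); WM=-2
i=1 t=13 v=3: → [13,19); WM=11
i=2 t=14 v=3: → [13,20); WM=12
i=3 t=20 v=3: → [20,26); WM=18
i=4 t=22 v=9: → [20,28); WM=20
i=5 t=29 v=2: → [29,35); WM=27
i=6 t=11 v=4: DROP (t<27-3); WM=27
i=7 t=16 v=2: DROP (t<27-3); WM=27
i=8 t=18 v=4: DROP (t<27-3); WM=27

[0,6)=1 [13,20)=1 [20,28)=2 [29,35)=1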